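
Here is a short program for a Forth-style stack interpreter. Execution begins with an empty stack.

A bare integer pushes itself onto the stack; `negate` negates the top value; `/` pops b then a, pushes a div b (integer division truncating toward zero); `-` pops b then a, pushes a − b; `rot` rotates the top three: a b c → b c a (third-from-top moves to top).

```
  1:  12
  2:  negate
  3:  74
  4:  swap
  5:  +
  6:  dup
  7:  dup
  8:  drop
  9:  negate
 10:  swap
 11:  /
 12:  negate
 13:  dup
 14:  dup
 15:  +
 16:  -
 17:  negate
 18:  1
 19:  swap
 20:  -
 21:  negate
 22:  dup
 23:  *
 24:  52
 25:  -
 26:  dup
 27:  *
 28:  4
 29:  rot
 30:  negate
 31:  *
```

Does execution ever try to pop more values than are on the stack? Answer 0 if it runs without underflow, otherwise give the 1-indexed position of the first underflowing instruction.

12     -> [12]
negate -> [-12]
74     -> [-12, 74]
swap   -> [74, -12]
+      -> [62]
dup    -> [62, 62]
dup    -> [62, 62, 62]
drop   -> [62, 62]
negate -> [62, -62]
swap   -> [-62, 62]
/      -> [-1]
negate -> [1]
dup    -> [1, 1]
dup    -> [1, 1, 1]
+      -> [1, 2]
-      -> [-1]
negate -> [1]
1      -> [1, 1]
swap   -> [1, 1]
-      -> [0]
negate -> [0]
dup    -> [0, 0]
*      -> [0]
52     -> [0, 52]
-      -> [-52]
dup    -> [-52, -52]
*      -> [2704]
4      -> [2704, 4]
rot  — needs 3 operands, stack has 2 → underflow

29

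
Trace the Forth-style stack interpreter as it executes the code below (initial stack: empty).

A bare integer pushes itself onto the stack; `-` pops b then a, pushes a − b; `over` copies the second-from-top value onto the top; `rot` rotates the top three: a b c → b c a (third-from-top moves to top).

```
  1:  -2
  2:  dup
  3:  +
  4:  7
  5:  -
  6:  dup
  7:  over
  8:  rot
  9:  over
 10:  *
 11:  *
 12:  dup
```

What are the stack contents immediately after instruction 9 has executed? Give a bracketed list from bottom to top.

[-11, -11, -11, -11]

-2   -> [-2]
dup  -> [-2, -2]
+    -> [-4]
7    -> [-4, 7]
-    -> [-11]
dup  -> [-11, -11]
over -> [-11, -11, -11]
rot  -> [-11, -11, -11]
over -> [-11, -11, -11, -11]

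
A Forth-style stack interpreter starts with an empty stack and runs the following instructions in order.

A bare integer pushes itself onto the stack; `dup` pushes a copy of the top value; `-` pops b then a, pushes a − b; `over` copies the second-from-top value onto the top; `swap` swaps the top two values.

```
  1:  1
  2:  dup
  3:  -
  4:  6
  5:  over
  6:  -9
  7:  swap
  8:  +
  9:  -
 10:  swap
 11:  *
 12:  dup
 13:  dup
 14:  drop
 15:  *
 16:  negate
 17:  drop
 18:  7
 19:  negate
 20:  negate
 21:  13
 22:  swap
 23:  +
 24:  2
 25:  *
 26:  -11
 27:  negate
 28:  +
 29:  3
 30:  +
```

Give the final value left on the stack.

1      -> [1]
dup    -> [1, 1]
-      -> [0]
6      -> [0, 6]
over   -> [0, 6, 0]
-9     -> [0, 6, 0, -9]
swap   -> [0, 6, -9, 0]
+      -> [0, 6, -9]
-      -> [0, 15]
swap   -> [15, 0]
*      -> [0]
dup    -> [0, 0]
dup    -> [0, 0, 0]
drop   -> [0, 0]
*      -> [0]
negate -> [0]
drop   -> []
7      -> [7]
negate -> [-7]
negate -> [7]
13     -> [7, 13]
swap   -> [13, 7]
+      -> [20]
2      -> [20, 2]
*      -> [40]
-11    -> [40, -11]
negate -> [40, 11]
+      -> [51]
3      -> [51, 3]
+      -> [54]

54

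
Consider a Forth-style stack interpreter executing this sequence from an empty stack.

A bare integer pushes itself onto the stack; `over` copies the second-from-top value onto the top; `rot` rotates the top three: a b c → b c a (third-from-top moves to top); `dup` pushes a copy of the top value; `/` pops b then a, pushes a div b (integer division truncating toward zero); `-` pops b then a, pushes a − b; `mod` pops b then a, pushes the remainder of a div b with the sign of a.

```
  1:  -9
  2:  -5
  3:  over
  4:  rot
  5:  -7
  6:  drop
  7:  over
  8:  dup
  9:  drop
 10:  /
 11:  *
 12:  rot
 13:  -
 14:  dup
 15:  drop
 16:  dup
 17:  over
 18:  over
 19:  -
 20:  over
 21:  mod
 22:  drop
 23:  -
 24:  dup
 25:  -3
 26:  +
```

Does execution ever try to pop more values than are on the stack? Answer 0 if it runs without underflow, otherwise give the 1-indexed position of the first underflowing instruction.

-9   → [-9]
-5   → [-9, -5]
over → [-9, -5, -9]
rot  → [-5, -9, -9]
-7   → [-5, -9, -9, -7]
drop → [-5, -9, -9]
over → [-5, -9, -9, -9]
dup  → [-5, -9, -9, -9, -9]
drop → [-5, -9, -9, -9]
/    → [-5, -9, 1]
*    → [-5, -9]
rot  — needs 3 operands, stack has 2 → underflow

12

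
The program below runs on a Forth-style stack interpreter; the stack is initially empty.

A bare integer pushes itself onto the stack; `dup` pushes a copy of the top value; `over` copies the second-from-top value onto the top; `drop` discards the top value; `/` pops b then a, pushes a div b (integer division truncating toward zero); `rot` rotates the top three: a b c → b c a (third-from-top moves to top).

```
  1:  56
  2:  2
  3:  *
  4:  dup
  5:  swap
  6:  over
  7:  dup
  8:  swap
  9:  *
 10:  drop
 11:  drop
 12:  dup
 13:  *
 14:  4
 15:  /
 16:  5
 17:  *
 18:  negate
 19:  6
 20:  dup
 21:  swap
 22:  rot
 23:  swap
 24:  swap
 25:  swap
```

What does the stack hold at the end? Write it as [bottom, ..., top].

56     : [56]
2      : [56, 2]
*      : [112]
dup    : [112, 112]
swap   : [112, 112]
over   : [112, 112, 112]
dup    : [112, 112, 112, 112]
swap   : [112, 112, 112, 112]
*      : [112, 112, 12544]
drop   : [112, 112]
drop   : [112]
dup    : [112, 112]
*      : [12544]
4      : [12544, 4]
/      : [3136]
5      : [3136, 5]
*      : [15680]
negate : [-15680]
6      : [-15680, 6]
dup    : [-15680, 6, 6]
swap   : [-15680, 6, 6]
rot    : [6, 6, -15680]
swap   : [6, -15680, 6]
swap   : [6, 6, -15680]
swap   : [6, -15680, 6]

[6, -15680, 6]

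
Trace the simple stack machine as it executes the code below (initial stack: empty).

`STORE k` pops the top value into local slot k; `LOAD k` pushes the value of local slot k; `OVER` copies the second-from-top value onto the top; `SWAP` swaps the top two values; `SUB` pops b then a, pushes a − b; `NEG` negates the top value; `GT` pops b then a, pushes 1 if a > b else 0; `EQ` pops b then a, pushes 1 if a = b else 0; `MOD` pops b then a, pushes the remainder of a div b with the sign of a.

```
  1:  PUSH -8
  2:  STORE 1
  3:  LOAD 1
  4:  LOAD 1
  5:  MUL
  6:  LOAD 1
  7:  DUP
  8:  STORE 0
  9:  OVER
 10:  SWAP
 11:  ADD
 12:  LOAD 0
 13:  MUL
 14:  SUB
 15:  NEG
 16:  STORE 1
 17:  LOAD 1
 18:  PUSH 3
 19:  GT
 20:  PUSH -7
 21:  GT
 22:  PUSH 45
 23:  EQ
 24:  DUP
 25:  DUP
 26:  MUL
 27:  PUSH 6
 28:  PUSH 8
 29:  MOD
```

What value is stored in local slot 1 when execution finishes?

PUSH -8 → -8
STORE 1 → (empty)
LOAD 1  → -8
LOAD 1  → -8 -8
MUL     → 64
LOAD 1  → 64 -8
DUP     → 64 -8 -8
STORE 0 → 64 -8
OVER    → 64 -8 64
SWAP    → 64 64 -8
ADD     → 64 56
LOAD 0  → 64 56 -8
MUL     → 64 -448
SUB     → 512
NEG     → -512
STORE 1 → (empty)
LOAD 1  → -512
PUSH 3  → -512 3
GT      → 0
PUSH -7 → 0 -7
GT      → 1
PUSH 45 → 1 45
EQ      → 0
DUP     → 0 0
DUP     → 0 0 0
MUL     → 0 0
PUSH 6  → 0 0 6
PUSH 8  → 0 0 6 8
MOD     → 0 0 6

-512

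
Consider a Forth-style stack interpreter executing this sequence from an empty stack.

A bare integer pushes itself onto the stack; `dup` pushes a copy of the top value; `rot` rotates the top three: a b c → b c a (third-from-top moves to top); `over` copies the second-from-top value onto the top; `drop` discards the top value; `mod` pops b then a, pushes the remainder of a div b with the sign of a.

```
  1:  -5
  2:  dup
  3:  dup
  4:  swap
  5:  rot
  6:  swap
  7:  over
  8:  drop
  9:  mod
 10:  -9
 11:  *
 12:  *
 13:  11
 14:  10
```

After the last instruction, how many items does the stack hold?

-5    -5
dup   -5 -5
dup   -5 -5 -5
swap  -5 -5 -5
rot   -5 -5 -5
swap  -5 -5 -5
over  -5 -5 -5 -5
drop  -5 -5 -5
mod   -5 0
-9    -5 0 -9
*     -5 0
*     0
11    0 11
10    0 11 10

3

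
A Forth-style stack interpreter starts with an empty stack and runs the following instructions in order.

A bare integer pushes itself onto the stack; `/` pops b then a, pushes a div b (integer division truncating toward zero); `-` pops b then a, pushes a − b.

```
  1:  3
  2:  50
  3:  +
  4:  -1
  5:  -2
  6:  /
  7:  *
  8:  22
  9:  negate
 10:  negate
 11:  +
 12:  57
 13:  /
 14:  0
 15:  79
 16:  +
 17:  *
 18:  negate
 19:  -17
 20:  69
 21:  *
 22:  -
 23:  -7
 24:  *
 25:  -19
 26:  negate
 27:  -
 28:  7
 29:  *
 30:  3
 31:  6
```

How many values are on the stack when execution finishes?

3

3      -> 3
50     -> 3 50
+      -> 53
-1     -> 53 -1
-2     -> 53 -1 -2
/      -> 53 0
*      -> 0
22     -> 0 22
negate -> 0 -22
negate -> 0 22
+      -> 22
57     -> 22 57
/      -> 0
0      -> 0 0
79     -> 0 0 79
+      -> 0 79
*      -> 0
negate -> 0
-17    -> 0 -17
69     -> 0 -17 69
*      -> 0 -1173
-      -> 1173
-7     -> 1173 -7
*      -> -8211
-19    -> -8211 -19
negate -> -8211 19
-      -> -8230
7      -> -8230 7
*      -> -57610
3      -> -57610 3
6      -> -57610 3 6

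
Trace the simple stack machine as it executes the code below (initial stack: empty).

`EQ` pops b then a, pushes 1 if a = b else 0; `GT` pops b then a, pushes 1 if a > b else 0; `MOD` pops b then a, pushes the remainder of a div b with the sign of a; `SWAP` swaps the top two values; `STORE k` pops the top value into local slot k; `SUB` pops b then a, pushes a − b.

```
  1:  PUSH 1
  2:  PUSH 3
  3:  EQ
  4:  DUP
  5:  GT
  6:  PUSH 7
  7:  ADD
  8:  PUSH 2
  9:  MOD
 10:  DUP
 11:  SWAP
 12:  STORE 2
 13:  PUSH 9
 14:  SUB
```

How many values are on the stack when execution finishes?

PUSH 1  : 1
PUSH 3  : 1 3
EQ      : 0
DUP     : 0 0
GT      : 0
PUSH 7  : 0 7
ADD     : 7
PUSH 2  : 7 2
MOD     : 1
DUP     : 1 1
SWAP    : 1 1
STORE 2 : 1
PUSH 9  : 1 9
SUB     : -8

1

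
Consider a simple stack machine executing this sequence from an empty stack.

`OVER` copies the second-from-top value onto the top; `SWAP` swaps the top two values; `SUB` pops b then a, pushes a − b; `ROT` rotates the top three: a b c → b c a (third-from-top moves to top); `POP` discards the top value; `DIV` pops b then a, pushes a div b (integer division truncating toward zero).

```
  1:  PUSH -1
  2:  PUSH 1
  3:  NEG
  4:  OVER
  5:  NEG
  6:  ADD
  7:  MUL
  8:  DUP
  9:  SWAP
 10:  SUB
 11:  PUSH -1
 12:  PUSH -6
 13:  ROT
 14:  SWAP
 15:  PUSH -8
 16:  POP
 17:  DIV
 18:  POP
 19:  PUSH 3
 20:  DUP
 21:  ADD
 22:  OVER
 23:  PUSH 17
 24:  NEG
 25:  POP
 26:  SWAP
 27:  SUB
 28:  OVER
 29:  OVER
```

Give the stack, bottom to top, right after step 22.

[-1, 6, -1]

PUSH -1 -> [-1]
PUSH 1  -> [-1, 1]
NEG     -> [-1, -1]
OVER    -> [-1, -1, -1]
NEG     -> [-1, -1, 1]
ADD     -> [-1, 0]
MUL     -> [0]
DUP     -> [0, 0]
SWAP    -> [0, 0]
SUB     -> [0]
PUSH -1 -> [0, -1]
PUSH -6 -> [0, -1, -6]
ROT     -> [-1, -6, 0]
SWAP    -> [-1, 0, -6]
PUSH -8 -> [-1, 0, -6, -8]
POP     -> [-1, 0, -6]
DIV     -> [-1, 0]
POP     -> [-1]
PUSH 3  -> [-1, 3]
DUP     -> [-1, 3, 3]
ADD     -> [-1, 6]
OVER    -> [-1, 6, -1]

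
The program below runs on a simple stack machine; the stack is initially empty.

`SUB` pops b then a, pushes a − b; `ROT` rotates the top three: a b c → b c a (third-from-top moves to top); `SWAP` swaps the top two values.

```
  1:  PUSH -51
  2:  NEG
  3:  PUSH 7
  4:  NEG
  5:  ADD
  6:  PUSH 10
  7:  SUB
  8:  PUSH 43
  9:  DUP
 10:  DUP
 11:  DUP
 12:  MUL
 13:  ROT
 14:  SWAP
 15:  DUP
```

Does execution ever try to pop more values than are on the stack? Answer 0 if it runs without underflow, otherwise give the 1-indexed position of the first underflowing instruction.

0

PUSH -51 : -51
NEG      : 51
PUSH 7   : 51 7
NEG      : 51 -7
ADD      : 44
PUSH 10  : 44 10
SUB      : 34
PUSH 43  : 34 43
DUP      : 34 43 43
DUP      : 34 43 43 43
DUP      : 34 43 43 43 43
MUL      : 34 43 43 1849
ROT      : 34 43 1849 43
SWAP     : 34 43 43 1849
DUP      : 34 43 43 1849 1849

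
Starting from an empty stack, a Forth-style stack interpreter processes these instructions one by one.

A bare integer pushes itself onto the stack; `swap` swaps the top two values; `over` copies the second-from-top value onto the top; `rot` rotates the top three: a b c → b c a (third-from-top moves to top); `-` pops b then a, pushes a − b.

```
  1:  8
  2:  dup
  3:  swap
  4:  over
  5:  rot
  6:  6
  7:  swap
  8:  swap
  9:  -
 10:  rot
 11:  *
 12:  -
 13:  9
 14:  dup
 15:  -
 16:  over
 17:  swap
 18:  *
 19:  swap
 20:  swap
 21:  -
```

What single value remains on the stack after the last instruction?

-8

8     8
dup   8 8
swap  8 8
over  8 8 8
rot   8 8 8
6     8 8 8 6
swap  8 8 6 8
swap  8 8 8 6
-     8 8 2
rot   8 2 8
*     8 16
-     -8
9     -8 9
dup   -8 9 9
-     -8 0
over  -8 0 -8
swap  -8 -8 0
*     -8 0
swap  0 -8
swap  -8 0
-     -8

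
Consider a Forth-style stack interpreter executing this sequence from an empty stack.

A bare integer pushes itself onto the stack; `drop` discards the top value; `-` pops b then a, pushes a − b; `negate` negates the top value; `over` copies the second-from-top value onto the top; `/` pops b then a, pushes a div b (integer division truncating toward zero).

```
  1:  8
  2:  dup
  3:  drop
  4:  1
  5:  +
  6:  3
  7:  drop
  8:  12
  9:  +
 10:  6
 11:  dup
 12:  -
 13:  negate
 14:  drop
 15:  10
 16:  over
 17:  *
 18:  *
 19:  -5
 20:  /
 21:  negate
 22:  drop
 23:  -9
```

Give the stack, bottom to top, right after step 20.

8       [8]
dup     [8, 8]
drop    [8]
1       [8, 1]
+       [9]
3       [9, 3]
drop    [9]
12      [9, 12]
+       [21]
6       [21, 6]
dup     [21, 6, 6]
-       [21, 0]
negate  [21, 0]
drop    [21]
10      [21, 10]
over    [21, 10, 21]
*       [21, 210]
*       [4410]
-5      [4410, -5]
/       [-882]

[-882]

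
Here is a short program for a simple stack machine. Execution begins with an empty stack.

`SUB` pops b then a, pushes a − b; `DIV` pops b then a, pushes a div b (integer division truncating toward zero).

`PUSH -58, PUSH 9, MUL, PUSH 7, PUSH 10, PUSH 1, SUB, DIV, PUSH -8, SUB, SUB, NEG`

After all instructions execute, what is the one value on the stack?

530

PUSH -58 → [-58]
PUSH 9   → [-58, 9]
MUL      → [-522]
PUSH 7   → [-522, 7]
PUSH 10  → [-522, 7, 10]
PUSH 1   → [-522, 7, 10, 1]
SUB      → [-522, 7, 9]
DIV      → [-522, 0]
PUSH -8  → [-522, 0, -8]
SUB      → [-522, 8]
SUB      → [-530]
NEG      → [530]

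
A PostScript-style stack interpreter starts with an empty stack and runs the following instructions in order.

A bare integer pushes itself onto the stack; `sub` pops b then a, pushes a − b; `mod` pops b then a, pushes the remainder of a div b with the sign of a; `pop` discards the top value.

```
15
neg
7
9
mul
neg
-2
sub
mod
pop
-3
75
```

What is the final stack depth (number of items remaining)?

15  -> [15]
neg -> [-15]
7   -> [-15, 7]
9   -> [-15, 7, 9]
mul -> [-15, 63]
neg -> [-15, -63]
-2  -> [-15, -63, -2]
sub -> [-15, -61]
mod -> [-15]
pop -> []
-3  -> [-3]
75  -> [-3, 75]

2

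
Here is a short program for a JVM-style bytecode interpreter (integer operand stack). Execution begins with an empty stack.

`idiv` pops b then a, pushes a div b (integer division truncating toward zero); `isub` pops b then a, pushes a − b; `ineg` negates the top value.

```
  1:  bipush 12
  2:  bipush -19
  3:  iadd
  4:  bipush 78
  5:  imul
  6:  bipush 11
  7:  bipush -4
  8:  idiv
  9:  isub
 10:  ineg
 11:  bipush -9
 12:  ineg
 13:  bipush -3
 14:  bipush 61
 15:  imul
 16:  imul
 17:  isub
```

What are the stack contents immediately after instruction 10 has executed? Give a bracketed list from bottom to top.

[544]

bipush 12  -> [12]
bipush -19 -> [12, -19]
iadd       -> [-7]
bipush 78  -> [-7, 78]
imul       -> [-546]
bipush 11  -> [-546, 11]
bipush -4  -> [-546, 11, -4]
idiv       -> [-546, -2]
isub       -> [-544]
ineg       -> [544]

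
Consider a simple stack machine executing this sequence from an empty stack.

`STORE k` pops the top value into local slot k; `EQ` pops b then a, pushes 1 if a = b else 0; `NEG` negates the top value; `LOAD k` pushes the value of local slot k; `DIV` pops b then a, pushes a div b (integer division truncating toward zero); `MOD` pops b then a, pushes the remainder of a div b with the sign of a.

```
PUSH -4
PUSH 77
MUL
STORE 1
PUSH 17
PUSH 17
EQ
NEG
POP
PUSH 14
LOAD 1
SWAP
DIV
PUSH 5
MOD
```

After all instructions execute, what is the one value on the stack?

PUSH -4 -> -4
PUSH 77 -> -4 77
MUL     -> -308
STORE 1 -> (empty)
PUSH 17 -> 17
PUSH 17 -> 17 17
EQ      -> 1
NEG     -> -1
POP     -> (empty)
PUSH 14 -> 14
LOAD 1  -> 14 -308
SWAP    -> -308 14
DIV     -> -22
PUSH 5  -> -22 5
MOD     -> -2

-2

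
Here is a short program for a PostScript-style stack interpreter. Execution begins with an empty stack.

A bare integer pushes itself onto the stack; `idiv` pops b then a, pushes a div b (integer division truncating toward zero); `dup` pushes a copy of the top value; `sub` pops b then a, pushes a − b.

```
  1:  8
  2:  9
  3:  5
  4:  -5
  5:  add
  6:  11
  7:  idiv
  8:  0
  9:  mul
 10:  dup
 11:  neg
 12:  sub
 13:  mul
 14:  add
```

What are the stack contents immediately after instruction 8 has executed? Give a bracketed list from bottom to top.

[8, 9, 0, 0]

8     [8]
9     [8, 9]
5     [8, 9, 5]
-5    [8, 9, 5, -5]
add   [8, 9, 0]
11    [8, 9, 0, 11]
idiv  [8, 9, 0]
0     [8, 9, 0, 0]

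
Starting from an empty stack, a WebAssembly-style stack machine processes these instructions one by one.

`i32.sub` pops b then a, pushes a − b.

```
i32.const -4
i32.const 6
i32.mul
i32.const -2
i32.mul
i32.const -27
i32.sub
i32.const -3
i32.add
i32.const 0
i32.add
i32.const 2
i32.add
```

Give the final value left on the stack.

74

i32.const -4   [-4]
i32.const 6    [-4, 6]
i32.mul        [-24]
i32.const -2   [-24, -2]
i32.mul        [48]
i32.const -27  [48, -27]
i32.sub        [75]
i32.const -3   [75, -3]
i32.add        [72]
i32.const 0    [72, 0]
i32.add        [72]
i32.const 2    [72, 2]
i32.add        [74]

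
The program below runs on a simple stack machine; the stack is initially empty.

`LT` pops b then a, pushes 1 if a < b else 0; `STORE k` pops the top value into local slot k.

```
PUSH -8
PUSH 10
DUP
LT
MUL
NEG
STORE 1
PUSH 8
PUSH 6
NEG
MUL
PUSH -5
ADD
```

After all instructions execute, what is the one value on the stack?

PUSH -8  [-8]
PUSH 10  [-8, 10]
DUP      [-8, 10, 10]
LT       [-8, 0]
MUL      [0]
NEG      [0]
STORE 1  []
PUSH 8   [8]
PUSH 6   [8, 6]
NEG      [8, -6]
MUL      [-48]
PUSH -5  [-48, -5]
ADD      [-53]

-53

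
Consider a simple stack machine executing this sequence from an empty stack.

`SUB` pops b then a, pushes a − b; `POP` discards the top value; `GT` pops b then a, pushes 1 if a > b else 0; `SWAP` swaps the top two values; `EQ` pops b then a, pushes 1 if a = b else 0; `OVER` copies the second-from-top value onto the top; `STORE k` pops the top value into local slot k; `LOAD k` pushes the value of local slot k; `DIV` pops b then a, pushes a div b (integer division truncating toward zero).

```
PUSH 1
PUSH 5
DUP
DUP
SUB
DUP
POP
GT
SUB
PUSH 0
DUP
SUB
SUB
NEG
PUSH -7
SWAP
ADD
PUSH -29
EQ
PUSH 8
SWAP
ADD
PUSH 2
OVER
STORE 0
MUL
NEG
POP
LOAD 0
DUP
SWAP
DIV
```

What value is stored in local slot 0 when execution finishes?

PUSH 1   : [1]
PUSH 5   : [1, 5]
DUP      : [1, 5, 5]
DUP      : [1, 5, 5, 5]
SUB      : [1, 5, 0]
DUP      : [1, 5, 0, 0]
POP      : [1, 5, 0]
GT       : [1, 1]
SUB      : [0]
PUSH 0   : [0, 0]
DUP      : [0, 0, 0]
SUB      : [0, 0]
SUB      : [0]
NEG      : [0]
PUSH -7  : [0, -7]
SWAP     : [-7, 0]
ADD      : [-7]
PUSH -29 : [-7, -29]
EQ       : [0]
PUSH 8   : [0, 8]
SWAP     : [8, 0]
ADD      : [8]
PUSH 2   : [8, 2]
OVER     : [8, 2, 8]
STORE 0  : [8, 2]
MUL      : [16]
NEG      : [-16]
POP      : []
LOAD 0   : [8]
DUP      : [8, 8]
SWAP     : [8, 8]
DIV      : [1]

8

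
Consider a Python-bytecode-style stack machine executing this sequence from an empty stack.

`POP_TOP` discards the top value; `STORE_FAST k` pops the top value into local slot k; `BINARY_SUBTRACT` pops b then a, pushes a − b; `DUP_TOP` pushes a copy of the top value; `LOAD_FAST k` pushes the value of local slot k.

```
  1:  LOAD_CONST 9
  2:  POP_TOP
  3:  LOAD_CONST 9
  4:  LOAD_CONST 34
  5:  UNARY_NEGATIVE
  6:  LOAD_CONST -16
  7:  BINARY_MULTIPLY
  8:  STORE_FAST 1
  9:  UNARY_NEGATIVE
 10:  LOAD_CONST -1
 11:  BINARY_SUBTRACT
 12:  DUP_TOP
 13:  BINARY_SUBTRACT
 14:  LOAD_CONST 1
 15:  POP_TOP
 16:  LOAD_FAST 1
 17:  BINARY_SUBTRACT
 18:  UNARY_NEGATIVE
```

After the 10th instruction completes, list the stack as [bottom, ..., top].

[-9, -1]

LOAD_CONST 9    → [9]
POP_TOP         → []
LOAD_CONST 9    → [9]
LOAD_CONST 34   → [9, 34]
UNARY_NEGATIVE  → [9, -34]
LOAD_CONST -16  → [9, -34, -16]
BINARY_MULTIPLY → [9, 544]
STORE_FAST 1    → [9]
UNARY_NEGATIVE  → [-9]
LOAD_CONST -1   → [-9, -1]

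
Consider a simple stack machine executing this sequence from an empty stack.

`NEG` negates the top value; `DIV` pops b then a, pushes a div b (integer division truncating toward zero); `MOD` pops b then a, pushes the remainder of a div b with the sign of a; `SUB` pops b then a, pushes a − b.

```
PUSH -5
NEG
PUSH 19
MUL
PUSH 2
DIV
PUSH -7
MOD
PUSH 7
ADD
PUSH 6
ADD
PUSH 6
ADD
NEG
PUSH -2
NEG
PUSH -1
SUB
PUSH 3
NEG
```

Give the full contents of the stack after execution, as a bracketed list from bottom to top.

PUSH -5 -> -5
NEG     -> 5
PUSH 19 -> 5 19
MUL     -> 95
PUSH 2  -> 95 2
DIV     -> 47
PUSH -7 -> 47 -7
MOD     -> 5
PUSH 7  -> 5 7
ADD     -> 12
PUSH 6  -> 12 6
ADD     -> 18
PUSH 6  -> 18 6
ADD     -> 24
NEG     -> -24
PUSH -2 -> -24 -2
NEG     -> -24 2
PUSH -1 -> -24 2 -1
SUB     -> -24 3
PUSH 3  -> -24 3 3
NEG     -> -24 3 -3

[-24, 3, -3]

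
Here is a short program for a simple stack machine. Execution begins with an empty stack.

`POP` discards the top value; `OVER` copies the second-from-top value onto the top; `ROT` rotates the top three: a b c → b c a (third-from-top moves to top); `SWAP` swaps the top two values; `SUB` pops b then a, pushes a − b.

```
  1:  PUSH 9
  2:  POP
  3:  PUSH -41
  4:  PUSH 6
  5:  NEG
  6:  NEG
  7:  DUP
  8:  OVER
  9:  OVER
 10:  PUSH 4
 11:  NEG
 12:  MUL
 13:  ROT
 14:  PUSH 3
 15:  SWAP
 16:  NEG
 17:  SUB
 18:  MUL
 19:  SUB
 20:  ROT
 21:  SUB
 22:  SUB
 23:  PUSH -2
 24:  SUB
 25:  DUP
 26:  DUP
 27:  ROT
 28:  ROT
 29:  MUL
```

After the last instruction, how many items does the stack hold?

2

PUSH 9   : [9]
POP      : []
PUSH -41 : [-41]
PUSH 6   : [-41, 6]
NEG      : [-41, -6]
NEG      : [-41, 6]
DUP      : [-41, 6, 6]
OVER     : [-41, 6, 6, 6]
OVER     : [-41, 6, 6, 6, 6]
PUSH 4   : [-41, 6, 6, 6, 6, 4]
NEG      : [-41, 6, 6, 6, 6, -4]
MUL      : [-41, 6, 6, 6, -24]
ROT      : [-41, 6, 6, -24, 6]
PUSH 3   : [-41, 6, 6, -24, 6, 3]
SWAP     : [-41, 6, 6, -24, 3, 6]
NEG      : [-41, 6, 6, -24, 3, -6]
SUB      : [-41, 6, 6, -24, 9]
MUL      : [-41, 6, 6, -216]
SUB      : [-41, 6, 222]
ROT      : [6, 222, -41]
SUB      : [6, 263]
SUB      : [-257]
PUSH -2  : [-257, -2]
SUB      : [-255]
DUP      : [-255, -255]
DUP      : [-255, -255, -255]
ROT      : [-255, -255, -255]
ROT      : [-255, -255, -255]
MUL      : [-255, 65025]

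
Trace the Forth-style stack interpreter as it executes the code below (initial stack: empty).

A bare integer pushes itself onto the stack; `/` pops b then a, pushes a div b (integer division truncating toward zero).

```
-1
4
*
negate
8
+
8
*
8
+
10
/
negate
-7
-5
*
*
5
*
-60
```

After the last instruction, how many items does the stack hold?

-1     : [-1]
4      : [-1, 4]
*      : [-4]
negate : [4]
8      : [4, 8]
+      : [12]
8      : [12, 8]
*      : [96]
8      : [96, 8]
+      : [104]
10     : [104, 10]
/      : [10]
negate : [-10]
-7     : [-10, -7]
-5     : [-10, -7, -5]
*      : [-10, 35]
*      : [-350]
5      : [-350, 5]
*      : [-1750]
-60    : [-1750, -60]

2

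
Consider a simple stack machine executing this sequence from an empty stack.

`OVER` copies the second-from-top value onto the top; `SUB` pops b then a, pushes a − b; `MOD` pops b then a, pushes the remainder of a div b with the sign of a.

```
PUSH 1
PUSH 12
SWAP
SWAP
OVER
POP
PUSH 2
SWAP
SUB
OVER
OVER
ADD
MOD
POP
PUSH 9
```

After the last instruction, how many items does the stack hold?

2

PUSH 1   1
PUSH 12  1 12
SWAP     12 1
SWAP     1 12
OVER     1 12 1
POP      1 12
PUSH 2   1 12 2
SWAP     1 2 12
SUB      1 -10
OVER     1 -10 1
OVER     1 -10 1 -10
ADD      1 -10 -9
MOD      1 -1
POP      1
PUSH 9   1 9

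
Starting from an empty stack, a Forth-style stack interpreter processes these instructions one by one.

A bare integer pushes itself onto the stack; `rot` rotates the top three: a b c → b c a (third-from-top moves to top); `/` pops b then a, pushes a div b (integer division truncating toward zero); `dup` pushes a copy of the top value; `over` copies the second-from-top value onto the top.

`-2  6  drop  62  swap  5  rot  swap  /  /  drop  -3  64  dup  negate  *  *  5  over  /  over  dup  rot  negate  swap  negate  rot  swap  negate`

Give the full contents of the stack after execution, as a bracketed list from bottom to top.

[12288, 0, 12288, 12288]

-2     → -2
6      → -2 6
drop   → -2
62     → -2 62
swap   → 62 -2
5      → 62 -2 5
rot    → -2 5 62
swap   → -2 62 5
/      → -2 12
/      → 0
drop   → (empty)
-3     → -3
64     → -3 64
dup    → -3 64 64
negate → -3 64 -64
*      → -3 -4096
*      → 12288
5      → 12288 5
over   → 12288 5 12288
/      → 12288 0
over   → 12288 0 12288
dup    → 12288 0 12288 12288
rot    → 12288 12288 12288 0
negate → 12288 12288 12288 0
swap   → 12288 12288 0 12288
negate → 12288 12288 0 -12288
rot    → 12288 0 -12288 12288
swap   → 12288 0 12288 -12288
negate → 12288 0 12288 12288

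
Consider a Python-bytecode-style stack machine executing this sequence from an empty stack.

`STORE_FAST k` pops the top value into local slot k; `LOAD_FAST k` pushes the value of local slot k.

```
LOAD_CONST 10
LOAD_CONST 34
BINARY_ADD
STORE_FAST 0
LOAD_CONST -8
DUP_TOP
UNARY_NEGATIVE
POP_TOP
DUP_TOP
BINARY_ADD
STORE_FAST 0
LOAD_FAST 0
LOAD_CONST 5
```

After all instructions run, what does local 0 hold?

-16

LOAD_CONST 10  : 10
LOAD_CONST 34  : 10 34
BINARY_ADD     : 44
STORE_FAST 0   : (empty)
LOAD_CONST -8  : -8
DUP_TOP        : -8 -8
UNARY_NEGATIVE : -8 8
POP_TOP        : -8
DUP_TOP        : -8 -8
BINARY_ADD     : -16
STORE_FAST 0   : (empty)
LOAD_FAST 0    : -16
LOAD_CONST 5   : -16 5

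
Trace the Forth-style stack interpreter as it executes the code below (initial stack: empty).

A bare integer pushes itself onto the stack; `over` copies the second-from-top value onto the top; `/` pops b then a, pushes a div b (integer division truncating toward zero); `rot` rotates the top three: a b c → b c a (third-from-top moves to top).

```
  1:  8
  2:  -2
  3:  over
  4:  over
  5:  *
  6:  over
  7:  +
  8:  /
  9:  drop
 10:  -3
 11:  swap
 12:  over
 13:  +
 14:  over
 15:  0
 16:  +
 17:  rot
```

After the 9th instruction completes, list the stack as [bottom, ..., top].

8    : [8]
-2   : [8, -2]
over : [8, -2, 8]
over : [8, -2, 8, -2]
*    : [8, -2, -16]
over : [8, -2, -16, -2]
+    : [8, -2, -18]
/    : [8, 0]
drop : [8]

[8]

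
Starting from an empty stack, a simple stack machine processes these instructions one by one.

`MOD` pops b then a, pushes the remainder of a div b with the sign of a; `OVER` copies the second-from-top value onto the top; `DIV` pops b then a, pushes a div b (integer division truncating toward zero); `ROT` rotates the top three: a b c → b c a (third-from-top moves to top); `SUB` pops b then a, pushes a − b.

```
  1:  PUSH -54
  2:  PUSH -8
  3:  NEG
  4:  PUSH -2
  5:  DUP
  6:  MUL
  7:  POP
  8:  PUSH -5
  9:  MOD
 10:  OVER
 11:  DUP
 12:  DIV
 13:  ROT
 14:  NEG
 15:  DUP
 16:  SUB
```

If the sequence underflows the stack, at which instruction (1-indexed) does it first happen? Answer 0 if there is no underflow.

PUSH -54 → [-54]
PUSH -8  → [-54, -8]
NEG      → [-54, 8]
PUSH -2  → [-54, 8, -2]
DUP      → [-54, 8, -2, -2]
MUL      → [-54, 8, 4]
POP      → [-54, 8]
PUSH -5  → [-54, 8, -5]
MOD      → [-54, 3]
OVER     → [-54, 3, -54]
DUP      → [-54, 3, -54, -54]
DIV      → [-54, 3, 1]
ROT      → [3, 1, -54]
NEG      → [3, 1, 54]
DUP      → [3, 1, 54, 54]
SUB      → [3, 1, 0]

0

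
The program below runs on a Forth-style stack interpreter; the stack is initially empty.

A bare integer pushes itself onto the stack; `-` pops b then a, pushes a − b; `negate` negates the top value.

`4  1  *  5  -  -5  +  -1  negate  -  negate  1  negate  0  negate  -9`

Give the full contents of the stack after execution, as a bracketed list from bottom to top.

[7, -1, 0, -9]

4      : [4]
1      : [4, 1]
*      : [4]
5      : [4, 5]
-      : [-1]
-5     : [-1, -5]
+      : [-6]
-1     : [-6, -1]
negate : [-6, 1]
-      : [-7]
negate : [7]
1      : [7, 1]
negate : [7, -1]
0      : [7, -1, 0]
negate : [7, -1, 0]
-9     : [7, -1, 0, -9]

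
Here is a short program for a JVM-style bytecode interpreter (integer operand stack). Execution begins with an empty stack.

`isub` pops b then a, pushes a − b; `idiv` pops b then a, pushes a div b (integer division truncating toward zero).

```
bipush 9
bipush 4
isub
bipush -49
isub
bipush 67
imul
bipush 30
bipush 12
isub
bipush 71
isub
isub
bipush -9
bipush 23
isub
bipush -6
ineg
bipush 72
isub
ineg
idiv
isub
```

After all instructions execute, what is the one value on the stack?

bipush 9   : [9]
bipush 4   : [9, 4]
isub       : [5]
bipush -49 : [5, -49]
isub       : [54]
bipush 67  : [54, 67]
imul       : [3618]
bipush 30  : [3618, 30]
bipush 12  : [3618, 30, 12]
isub       : [3618, 18]
bipush 71  : [3618, 18, 71]
isub       : [3618, -53]
isub       : [3671]
bipush -9  : [3671, -9]
bipush 23  : [3671, -9, 23]
isub       : [3671, -32]
bipush -6  : [3671, -32, -6]
ineg       : [3671, -32, 6]
bipush 72  : [3671, -32, 6, 72]
isub       : [3671, -32, -66]
ineg       : [3671, -32, 66]
idiv       : [3671, 0]
isub       : [3671]

3671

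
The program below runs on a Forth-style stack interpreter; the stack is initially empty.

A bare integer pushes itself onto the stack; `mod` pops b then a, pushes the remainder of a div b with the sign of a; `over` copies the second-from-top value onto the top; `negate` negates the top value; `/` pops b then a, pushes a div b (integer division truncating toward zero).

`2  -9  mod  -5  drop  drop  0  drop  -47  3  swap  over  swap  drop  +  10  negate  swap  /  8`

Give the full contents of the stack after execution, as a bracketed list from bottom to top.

2       [2]
-9      [2, -9]
mod     [2]
-5      [2, -5]
drop    [2]
drop    []
0       [0]
drop    []
-47     [-47]
3       [-47, 3]
swap    [3, -47]
over    [3, -47, 3]
swap    [3, 3, -47]
drop    [3, 3]
+       [6]
10      [6, 10]
negate  [6, -10]
swap    [-10, 6]
/       [-1]
8       [-1, 8]

[-1, 8]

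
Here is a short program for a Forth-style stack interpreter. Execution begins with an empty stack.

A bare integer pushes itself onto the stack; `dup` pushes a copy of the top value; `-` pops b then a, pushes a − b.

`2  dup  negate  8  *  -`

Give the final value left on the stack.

18

2       2
dup     2 2
negate  2 -2
8       2 -2 8
*       2 -16
-       18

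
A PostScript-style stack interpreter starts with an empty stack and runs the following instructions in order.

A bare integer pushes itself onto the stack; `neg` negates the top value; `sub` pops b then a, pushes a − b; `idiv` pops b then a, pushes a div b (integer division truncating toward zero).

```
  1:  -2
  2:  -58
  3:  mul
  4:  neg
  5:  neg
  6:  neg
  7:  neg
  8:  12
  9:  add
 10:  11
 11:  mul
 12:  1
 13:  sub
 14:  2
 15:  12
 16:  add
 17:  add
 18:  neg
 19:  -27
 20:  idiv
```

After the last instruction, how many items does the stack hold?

1

-2    [-2]
-58   [-2, -58]
mul   [116]
neg   [-116]
neg   [116]
neg   [-116]
neg   [116]
12    [116, 12]
add   [128]
11    [128, 11]
mul   [1408]
1     [1408, 1]
sub   [1407]
2     [1407, 2]
12    [1407, 2, 12]
add   [1407, 14]
add   [1421]
neg   [-1421]
-27   [-1421, -27]
idiv  [52]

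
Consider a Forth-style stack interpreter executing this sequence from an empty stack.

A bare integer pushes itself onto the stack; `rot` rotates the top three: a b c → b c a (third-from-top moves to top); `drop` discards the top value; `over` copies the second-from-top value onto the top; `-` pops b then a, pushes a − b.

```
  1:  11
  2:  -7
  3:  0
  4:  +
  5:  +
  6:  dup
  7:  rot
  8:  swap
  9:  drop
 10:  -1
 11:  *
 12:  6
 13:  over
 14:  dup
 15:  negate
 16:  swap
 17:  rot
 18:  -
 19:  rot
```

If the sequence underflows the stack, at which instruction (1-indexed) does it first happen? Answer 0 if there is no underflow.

7

11  → 11
-7  → 11 -7
0   → 11 -7 0
+   → 11 -7
+   → 4
dup → 4 4
rot  — needs 3 operands, stack has 2 → underflow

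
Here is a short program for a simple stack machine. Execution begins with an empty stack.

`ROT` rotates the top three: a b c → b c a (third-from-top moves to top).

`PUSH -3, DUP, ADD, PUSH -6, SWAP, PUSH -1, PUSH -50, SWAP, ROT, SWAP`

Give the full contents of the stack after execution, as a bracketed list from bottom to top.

PUSH -3  -> [-3]
DUP      -> [-3, -3]
ADD      -> [-6]
PUSH -6  -> [-6, -6]
SWAP     -> [-6, -6]
PUSH -1  -> [-6, -6, -1]
PUSH -50 -> [-6, -6, -1, -50]
SWAP     -> [-6, -6, -50, -1]
ROT      -> [-6, -50, -1, -6]
SWAP     -> [-6, -50, -6, -1]

[-6, -50, -6, -1]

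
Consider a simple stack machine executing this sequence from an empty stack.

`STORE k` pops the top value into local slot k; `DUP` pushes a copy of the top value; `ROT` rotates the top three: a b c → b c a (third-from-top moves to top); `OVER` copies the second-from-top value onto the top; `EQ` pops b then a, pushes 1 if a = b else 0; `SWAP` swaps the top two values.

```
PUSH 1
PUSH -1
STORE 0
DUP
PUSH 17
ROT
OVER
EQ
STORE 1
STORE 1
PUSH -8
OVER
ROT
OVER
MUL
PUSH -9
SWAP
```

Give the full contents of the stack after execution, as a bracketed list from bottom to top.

[-8, 1, -9, 1]

PUSH 1  -> 1
PUSH -1 -> 1 -1
STORE 0 -> 1
DUP     -> 1 1
PUSH 17 -> 1 1 17
ROT     -> 1 17 1
OVER    -> 1 17 1 17
EQ      -> 1 17 0
STORE 1 -> 1 17
STORE 1 -> 1
PUSH -8 -> 1 -8
OVER    -> 1 -8 1
ROT     -> -8 1 1
OVER    -> -8 1 1 1
MUL     -> -8 1 1
PUSH -9 -> -8 1 1 -9
SWAP    -> -8 1 -9 1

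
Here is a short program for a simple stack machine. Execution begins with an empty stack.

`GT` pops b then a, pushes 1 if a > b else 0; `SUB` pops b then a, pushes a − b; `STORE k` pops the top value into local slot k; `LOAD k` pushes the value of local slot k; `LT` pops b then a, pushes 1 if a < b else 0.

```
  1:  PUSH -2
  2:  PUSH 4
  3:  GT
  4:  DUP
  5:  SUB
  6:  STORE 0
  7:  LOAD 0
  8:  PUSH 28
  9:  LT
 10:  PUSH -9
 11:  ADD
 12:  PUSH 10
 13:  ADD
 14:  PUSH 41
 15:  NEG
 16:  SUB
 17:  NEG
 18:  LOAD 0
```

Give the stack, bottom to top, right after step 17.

[-43]

PUSH -2 -> -2
PUSH 4  -> -2 4
GT      -> 0
DUP     -> 0 0
SUB     -> 0
STORE 0 -> (empty)
LOAD 0  -> 0
PUSH 28 -> 0 28
LT      -> 1
PUSH -9 -> 1 -9
ADD     -> -8
PUSH 10 -> -8 10
ADD     -> 2
PUSH 41 -> 2 41
NEG     -> 2 -41
SUB     -> 43
NEG     -> -43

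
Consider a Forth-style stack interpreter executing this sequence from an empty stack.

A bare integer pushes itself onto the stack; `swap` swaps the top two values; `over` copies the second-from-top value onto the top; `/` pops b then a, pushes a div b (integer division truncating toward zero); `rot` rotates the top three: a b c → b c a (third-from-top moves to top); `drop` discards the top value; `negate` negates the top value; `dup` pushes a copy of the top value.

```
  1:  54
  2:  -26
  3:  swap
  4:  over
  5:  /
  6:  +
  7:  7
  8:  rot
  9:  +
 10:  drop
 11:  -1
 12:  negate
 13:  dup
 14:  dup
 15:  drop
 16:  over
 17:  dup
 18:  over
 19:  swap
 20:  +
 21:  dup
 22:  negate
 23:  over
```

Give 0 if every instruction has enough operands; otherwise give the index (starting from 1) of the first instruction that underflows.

8

54   : 54
-26  : 54 -26
swap : -26 54
over : -26 54 -26
/    : -26 -2
+    : -28
7    : -28 7
rot  — needs 3 operands, stack has 2 → underflow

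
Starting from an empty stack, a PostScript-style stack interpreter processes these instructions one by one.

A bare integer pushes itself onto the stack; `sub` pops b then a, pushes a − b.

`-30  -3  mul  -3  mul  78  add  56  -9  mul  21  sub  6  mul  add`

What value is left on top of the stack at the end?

-30 → [-30]
-3  → [-30, -3]
mul → [90]
-3  → [90, -3]
mul → [-270]
78  → [-270, 78]
add → [-192]
56  → [-192, 56]
-9  → [-192, 56, -9]
mul → [-192, -504]
21  → [-192, -504, 21]
sub → [-192, -525]
6   → [-192, -525, 6]
mul → [-192, -3150]
add → [-3342]

-3342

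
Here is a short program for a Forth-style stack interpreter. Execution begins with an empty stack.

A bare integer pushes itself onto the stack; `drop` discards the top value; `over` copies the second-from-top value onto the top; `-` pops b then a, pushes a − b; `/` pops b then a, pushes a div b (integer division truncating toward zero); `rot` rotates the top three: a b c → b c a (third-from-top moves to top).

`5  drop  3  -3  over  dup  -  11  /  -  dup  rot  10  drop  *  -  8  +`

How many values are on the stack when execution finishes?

5    → 5
drop → (empty)
3    → 3
-3   → 3 -3
over → 3 -3 3
dup  → 3 -3 3 3
-    → 3 -3 0
11   → 3 -3 0 11
/    → 3 -3 0
-    → 3 -3
dup  → 3 -3 -3
rot  → -3 -3 3
10   → -3 -3 3 10
drop → -3 -3 3
*    → -3 -9
-    → 6
8    → 6 8
+    → 14

1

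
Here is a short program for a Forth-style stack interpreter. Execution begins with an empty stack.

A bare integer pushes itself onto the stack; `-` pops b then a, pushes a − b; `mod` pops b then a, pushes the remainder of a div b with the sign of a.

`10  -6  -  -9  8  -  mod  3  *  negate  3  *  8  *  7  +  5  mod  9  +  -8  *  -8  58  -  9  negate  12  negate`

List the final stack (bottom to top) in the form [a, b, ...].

10     : 10
-6     : 10 -6
-      : 16
-9     : 16 -9
8      : 16 -9 8
-      : 16 -17
mod    : 16
3      : 16 3
*      : 48
negate : -48
3      : -48 3
*      : -144
8      : -144 8
*      : -1152
7      : -1152 7
+      : -1145
5      : -1145 5
mod    : 0
9      : 0 9
+      : 9
-8     : 9 -8
*      : -72
-8     : -72 -8
58     : -72 -8 58
-      : -72 -66
9      : -72 -66 9
negate : -72 -66 -9
12     : -72 -66 -9 12
negate : -72 -66 -9 -12

[-72, -66, -9, -12]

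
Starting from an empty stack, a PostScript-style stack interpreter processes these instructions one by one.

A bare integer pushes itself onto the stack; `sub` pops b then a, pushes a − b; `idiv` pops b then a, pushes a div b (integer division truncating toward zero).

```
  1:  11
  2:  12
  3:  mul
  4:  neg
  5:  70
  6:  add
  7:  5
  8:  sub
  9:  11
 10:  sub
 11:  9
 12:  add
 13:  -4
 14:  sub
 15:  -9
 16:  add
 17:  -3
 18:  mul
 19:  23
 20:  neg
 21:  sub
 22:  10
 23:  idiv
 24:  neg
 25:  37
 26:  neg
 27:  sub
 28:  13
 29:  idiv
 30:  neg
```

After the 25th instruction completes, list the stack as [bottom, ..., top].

[-24, 37]

11   : [11]
12   : [11, 12]
mul  : [132]
neg  : [-132]
70   : [-132, 70]
add  : [-62]
5    : [-62, 5]
sub  : [-67]
11   : [-67, 11]
sub  : [-78]
9    : [-78, 9]
add  : [-69]
-4   : [-69, -4]
sub  : [-65]
-9   : [-65, -9]
add  : [-74]
-3   : [-74, -3]
mul  : [222]
23   : [222, 23]
neg  : [222, -23]
sub  : [245]
10   : [245, 10]
idiv : [24]
neg  : [-24]
37   : [-24, 37]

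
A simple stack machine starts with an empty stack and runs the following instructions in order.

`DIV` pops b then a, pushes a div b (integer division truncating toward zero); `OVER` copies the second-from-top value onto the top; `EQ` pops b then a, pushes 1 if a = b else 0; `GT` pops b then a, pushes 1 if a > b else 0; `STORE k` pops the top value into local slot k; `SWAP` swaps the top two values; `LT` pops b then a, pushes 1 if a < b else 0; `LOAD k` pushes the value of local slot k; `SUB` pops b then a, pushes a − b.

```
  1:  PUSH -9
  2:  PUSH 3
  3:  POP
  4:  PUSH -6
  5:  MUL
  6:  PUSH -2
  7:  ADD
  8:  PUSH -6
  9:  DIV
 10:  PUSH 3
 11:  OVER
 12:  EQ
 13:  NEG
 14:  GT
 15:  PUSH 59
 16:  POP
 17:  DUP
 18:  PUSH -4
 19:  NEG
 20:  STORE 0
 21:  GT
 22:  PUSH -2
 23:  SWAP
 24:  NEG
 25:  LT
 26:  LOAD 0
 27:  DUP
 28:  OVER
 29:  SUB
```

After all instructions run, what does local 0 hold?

PUSH -9 -> -9
PUSH 3  -> -9 3
POP     -> -9
PUSH -6 -> -9 -6
MUL     -> 54
PUSH -2 -> 54 -2
ADD     -> 52
PUSH -6 -> 52 -6
DIV     -> -8
PUSH 3  -> -8 3
OVER    -> -8 3 -8
EQ      -> -8 0
NEG     -> -8 0
GT      -> 0
PUSH 59 -> 0 59
POP     -> 0
DUP     -> 0 0
PUSH -4 -> 0 0 -4
NEG     -> 0 0 4
STORE 0 -> 0 0
GT      -> 0
PUSH -2 -> 0 -2
SWAP    -> -2 0
NEG     -> -2 0
LT      -> 1
LOAD 0  -> 1 4
DUP     -> 1 4 4
OVER    -> 1 4 4 4
SUB     -> 1 4 0

4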